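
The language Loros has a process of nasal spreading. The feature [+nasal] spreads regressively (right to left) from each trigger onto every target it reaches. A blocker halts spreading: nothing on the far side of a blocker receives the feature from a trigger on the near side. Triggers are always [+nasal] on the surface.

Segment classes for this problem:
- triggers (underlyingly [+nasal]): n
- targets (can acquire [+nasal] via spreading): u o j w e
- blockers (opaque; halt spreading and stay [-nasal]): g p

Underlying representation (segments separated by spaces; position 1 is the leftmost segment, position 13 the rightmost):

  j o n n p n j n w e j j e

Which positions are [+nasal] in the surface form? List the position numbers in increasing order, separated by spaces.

From /n/ at 3 leftward: 2 /o/ → [+nasal]; 1 /j/ → [+nasal]; word edge.
From /n/ at 4 leftward: 3 /n/ is itself a trigger — this domain ends here.
From /n/ at 6 leftward: 5 /p/ blocks.
From /n/ at 8 leftward: 7 /j/ → [+nasal]; 6 /n/ is itself a trigger — this domain ends here.
Targets with no active source: positions 9 10 11 12 13 stay [-nasal].

1 2 3 4 6 7 8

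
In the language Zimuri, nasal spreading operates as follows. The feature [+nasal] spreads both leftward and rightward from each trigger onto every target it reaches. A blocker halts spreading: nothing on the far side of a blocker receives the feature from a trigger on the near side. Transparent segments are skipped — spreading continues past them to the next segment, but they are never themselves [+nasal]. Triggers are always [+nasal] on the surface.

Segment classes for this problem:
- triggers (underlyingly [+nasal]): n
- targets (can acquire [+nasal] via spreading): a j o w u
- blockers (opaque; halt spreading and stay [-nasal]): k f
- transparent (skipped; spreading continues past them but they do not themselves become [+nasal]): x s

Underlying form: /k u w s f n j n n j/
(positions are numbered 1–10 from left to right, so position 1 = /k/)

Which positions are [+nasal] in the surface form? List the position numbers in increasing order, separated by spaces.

6 7 8 9 10

From /n/ at 6 rightward: 7 /j/ → [+nasal]; 8 /n/ is itself a trigger — this domain ends here.
From /n/ at 6 leftward: 5 /f/ blocks.
From /n/ at 8 rightward: 9 /n/ is itself a trigger — this domain ends here.
From /n/ at 8 leftward: 7 /j/ → [+nasal]; 6 /n/ is itself a trigger — this domain ends here.
From /n/ at 9 rightward: 10 /j/ → [+nasal]; word edge.
From /n/ at 9 leftward: 8 /n/ is itself a trigger — this domain ends here.
Targets with no active source: positions 2 3 stay [-nasal].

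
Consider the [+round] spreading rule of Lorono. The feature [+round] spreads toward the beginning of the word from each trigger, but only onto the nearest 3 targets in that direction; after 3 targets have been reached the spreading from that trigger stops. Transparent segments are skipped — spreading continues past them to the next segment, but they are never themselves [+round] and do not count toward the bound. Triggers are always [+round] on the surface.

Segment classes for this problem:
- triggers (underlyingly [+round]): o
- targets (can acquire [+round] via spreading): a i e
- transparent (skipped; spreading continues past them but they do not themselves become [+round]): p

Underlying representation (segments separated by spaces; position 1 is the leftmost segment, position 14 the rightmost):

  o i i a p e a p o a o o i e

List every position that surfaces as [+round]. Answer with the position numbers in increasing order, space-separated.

From /o/ at 1 leftward: word edge.
From /o/ at 9 leftward: 8 /p/ transparent; 7 /a/ → [+round]; 6 /e/ → [+round]; 5 /p/ transparent; 4 /a/ → [+round]; bound reached.
From /o/ at 11 leftward: 10 /a/ → [+round]; 9 /o/ is itself a trigger — this domain ends here.
From /o/ at 12 leftward: 11 /o/ is itself a trigger — this domain ends here.
Targets with no active source: positions 2 3 13 14 stay [-round].

1 4 6 7 9 10 11 12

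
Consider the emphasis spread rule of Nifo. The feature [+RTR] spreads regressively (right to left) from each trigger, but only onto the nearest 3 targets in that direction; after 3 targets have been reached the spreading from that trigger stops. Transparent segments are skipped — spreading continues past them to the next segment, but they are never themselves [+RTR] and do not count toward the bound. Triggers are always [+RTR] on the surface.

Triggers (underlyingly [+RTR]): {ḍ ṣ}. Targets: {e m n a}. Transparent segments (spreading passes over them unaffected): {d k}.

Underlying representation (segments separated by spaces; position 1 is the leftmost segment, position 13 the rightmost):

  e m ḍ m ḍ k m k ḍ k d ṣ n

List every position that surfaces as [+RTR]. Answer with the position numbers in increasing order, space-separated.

From /ḍ/ at 3 leftward: 2 /m/ → [+RTR]; 1 /e/ → [+RTR]; word edge.
From /ḍ/ at 5 leftward: 4 /m/ → [+RTR]; 3 /ḍ/ is itself a trigger — this domain ends here.
From /ḍ/ at 9 leftward: 8 /k/ transparent; 7 /m/ → [+RTR]; 6 /k/ transparent; 5 /ḍ/ is itself a trigger — this domain ends here.
From /ṣ/ at 12 leftward: 11 /d/ transparent; 10 /k/ transparent; 9 /ḍ/ is itself a trigger — this domain ends here.
Target with no active source: position 13 stays [-emphatic].

1 2 3 4 5 7 9 12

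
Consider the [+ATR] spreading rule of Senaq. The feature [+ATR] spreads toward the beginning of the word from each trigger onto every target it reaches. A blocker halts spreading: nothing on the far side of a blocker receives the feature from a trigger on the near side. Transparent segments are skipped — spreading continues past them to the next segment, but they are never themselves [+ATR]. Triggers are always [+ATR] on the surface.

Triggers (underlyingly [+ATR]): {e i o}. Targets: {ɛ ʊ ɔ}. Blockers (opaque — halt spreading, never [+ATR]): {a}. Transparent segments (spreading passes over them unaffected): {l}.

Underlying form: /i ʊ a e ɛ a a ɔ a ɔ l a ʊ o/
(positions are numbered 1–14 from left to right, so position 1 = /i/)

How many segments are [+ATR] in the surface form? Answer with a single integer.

4

From /i/ at 1 leftward: word edge.
From /e/ at 4 leftward: 3 /a/ blocks.
From /o/ at 14 leftward: 13 /ʊ/ → [+ATR]; 12 /a/ blocks.
Targets with no active source: positions 2 5 8 10 stay [-ATR].
[+ATR] positions on the surface: 1 4 13 14.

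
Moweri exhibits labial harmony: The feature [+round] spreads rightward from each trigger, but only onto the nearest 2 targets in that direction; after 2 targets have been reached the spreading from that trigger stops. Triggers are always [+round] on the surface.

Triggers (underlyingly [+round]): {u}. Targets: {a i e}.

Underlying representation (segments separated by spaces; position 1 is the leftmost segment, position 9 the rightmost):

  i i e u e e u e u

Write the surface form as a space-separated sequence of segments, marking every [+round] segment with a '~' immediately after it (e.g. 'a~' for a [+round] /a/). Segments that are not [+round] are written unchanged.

From /u/ at 4 rightward: 5 /e/ → [+round]; 6 /e/ → [+round]; bound reached.
From /u/ at 7 rightward: 8 /e/ → [+round]; 9 /u/ is itself a trigger — this domain ends here.
From /u/ at 9 rightward: word edge.
Targets with no active source: positions 1 2 3 stay [-round].
[+round] positions on the surface: 4 5 6 7 8 9.

i i e u~ e~ e~ u~ e~ u~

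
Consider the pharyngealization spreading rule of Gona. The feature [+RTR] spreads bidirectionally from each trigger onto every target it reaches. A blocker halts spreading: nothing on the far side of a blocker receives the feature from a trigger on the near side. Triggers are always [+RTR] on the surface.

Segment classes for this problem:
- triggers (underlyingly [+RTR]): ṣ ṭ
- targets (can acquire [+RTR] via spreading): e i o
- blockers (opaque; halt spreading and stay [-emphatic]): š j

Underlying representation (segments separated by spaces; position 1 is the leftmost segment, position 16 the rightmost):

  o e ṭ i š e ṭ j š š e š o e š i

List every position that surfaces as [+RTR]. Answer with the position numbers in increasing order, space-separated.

1 2 3 4 6 7

From /ṭ/ at 3 rightward: 4 /i/ → [+RTR]; 5 /š/ blocks.
From /ṭ/ at 3 leftward: 2 /e/ → [+RTR]; 1 /o/ → [+RTR]; word edge.
From /ṭ/ at 7 rightward: 8 /j/ blocks.
From /ṭ/ at 7 leftward: 6 /e/ → [+RTR]; 5 /š/ blocks.
Targets with no active source: positions 11 13 14 16 stay [-emphatic].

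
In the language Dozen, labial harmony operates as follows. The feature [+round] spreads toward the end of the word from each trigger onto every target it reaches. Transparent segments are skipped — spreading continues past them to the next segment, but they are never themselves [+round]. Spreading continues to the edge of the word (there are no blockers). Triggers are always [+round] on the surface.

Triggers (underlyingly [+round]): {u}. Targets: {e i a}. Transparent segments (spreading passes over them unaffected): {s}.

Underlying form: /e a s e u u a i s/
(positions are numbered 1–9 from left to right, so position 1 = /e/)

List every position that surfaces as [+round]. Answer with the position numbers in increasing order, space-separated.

5 6 7 8

From /u/ at 5 rightward: 6 /u/ is itself a trigger — this domain ends here.
From /u/ at 6 rightward: 7 /a/ → [+round]; 8 /i/ → [+round]; 9 /s/ transparent; word edge.
Targets with no active source: positions 1 2 4 stay [-round].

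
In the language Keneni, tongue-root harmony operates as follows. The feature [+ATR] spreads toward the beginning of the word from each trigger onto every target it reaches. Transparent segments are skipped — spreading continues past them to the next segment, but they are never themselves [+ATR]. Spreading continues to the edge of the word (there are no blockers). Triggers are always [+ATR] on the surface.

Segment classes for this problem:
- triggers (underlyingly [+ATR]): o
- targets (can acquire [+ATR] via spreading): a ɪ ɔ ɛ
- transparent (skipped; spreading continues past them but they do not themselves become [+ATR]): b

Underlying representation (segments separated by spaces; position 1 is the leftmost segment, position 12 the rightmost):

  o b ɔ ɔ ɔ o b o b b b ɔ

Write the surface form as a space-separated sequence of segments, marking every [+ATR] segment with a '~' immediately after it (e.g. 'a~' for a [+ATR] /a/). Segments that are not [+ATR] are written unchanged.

From /o/ at 1 leftward: word edge.
From /o/ at 6 leftward: 5 /ɔ/ → [+ATR]; 4 /ɔ/ → [+ATR]; 3 /ɔ/ → [+ATR]; 2 /b/ transparent; 1 /o/ is itself a trigger — this domain ends here.
From /o/ at 8 leftward: 7 /b/ transparent; 6 /o/ is itself a trigger — this domain ends here.
Target with no active source: position 12 stays [-ATR].
[+ATR] positions on the surface: 1 3 4 5 6 8.

o~ b ɔ~ ɔ~ ɔ~ o~ b o~ b b b ɔ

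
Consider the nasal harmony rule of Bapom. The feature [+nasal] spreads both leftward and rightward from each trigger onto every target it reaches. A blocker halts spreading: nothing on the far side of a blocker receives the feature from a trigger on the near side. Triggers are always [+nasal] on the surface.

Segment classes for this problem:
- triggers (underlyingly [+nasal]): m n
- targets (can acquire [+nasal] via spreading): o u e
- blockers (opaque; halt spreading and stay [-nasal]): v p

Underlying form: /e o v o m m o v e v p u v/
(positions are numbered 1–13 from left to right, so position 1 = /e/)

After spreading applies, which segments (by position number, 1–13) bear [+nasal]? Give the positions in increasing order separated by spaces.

4 5 6 7

From /m/ at 5 rightward: 6 /m/ is itself a trigger — this domain ends here.
From /m/ at 5 leftward: 4 /o/ → [+nasal]; 3 /v/ blocks.
From /m/ at 6 rightward: 7 /o/ → [+nasal]; 8 /v/ blocks.
From /m/ at 6 leftward: 5 /m/ is itself a trigger — this domain ends here.
Targets with no active source: positions 1 2 9 12 stay [-nasal].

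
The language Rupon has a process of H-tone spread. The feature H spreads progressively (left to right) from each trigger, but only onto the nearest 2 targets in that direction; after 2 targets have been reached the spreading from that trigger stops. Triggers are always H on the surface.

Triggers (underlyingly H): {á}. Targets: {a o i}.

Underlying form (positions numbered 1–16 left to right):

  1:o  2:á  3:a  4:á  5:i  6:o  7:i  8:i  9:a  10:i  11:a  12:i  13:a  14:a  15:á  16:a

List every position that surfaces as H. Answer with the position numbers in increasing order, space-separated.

From /á/ at 2 rightward: 3 /a/ → H; 4 /á/ is itself a trigger — this domain ends here.
From /á/ at 4 rightward: 5 /i/ → H; 6 /o/ → H; bound reached.
From /á/ at 15 rightward: 16 /a/ → H; word edge.
Targets with no active source: positions 1 7 8 9 10 11 12 13 14 stay [-high tone].

2 3 4 5 6 15 16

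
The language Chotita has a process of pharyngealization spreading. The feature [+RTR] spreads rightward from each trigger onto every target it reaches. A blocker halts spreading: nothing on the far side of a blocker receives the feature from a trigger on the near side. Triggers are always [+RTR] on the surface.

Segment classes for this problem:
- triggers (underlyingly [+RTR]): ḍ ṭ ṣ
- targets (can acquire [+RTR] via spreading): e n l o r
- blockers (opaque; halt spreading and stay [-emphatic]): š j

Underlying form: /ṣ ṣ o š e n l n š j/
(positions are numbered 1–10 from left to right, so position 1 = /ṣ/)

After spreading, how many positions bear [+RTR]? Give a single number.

From /ṣ/ at 1 rightward: 2 /ṣ/ is itself a trigger — this domain ends here.
From /ṣ/ at 2 rightward: 3 /o/ → [+RTR]; 4 /š/ blocks.
Targets with no active source: positions 5 6 7 8 stay [-emphatic].
[+RTR] positions on the surface: 1 2 3.

3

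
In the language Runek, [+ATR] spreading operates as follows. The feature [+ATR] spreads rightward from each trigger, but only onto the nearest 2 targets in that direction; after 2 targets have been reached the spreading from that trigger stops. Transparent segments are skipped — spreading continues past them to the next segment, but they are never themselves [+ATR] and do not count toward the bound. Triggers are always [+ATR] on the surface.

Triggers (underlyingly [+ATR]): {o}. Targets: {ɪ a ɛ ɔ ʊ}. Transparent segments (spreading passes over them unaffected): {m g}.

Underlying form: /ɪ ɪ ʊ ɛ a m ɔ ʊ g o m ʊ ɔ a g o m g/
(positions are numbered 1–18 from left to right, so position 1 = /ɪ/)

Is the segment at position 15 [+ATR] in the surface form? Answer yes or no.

From /o/ at 10 rightward: 11 /m/ transparent; 12 /ʊ/ → [+ATR]; 13 /ɔ/ → [+ATR]; bound reached.
From /o/ at 16 rightward: 17 /m/ transparent; 18 /g/ transparent; word edge.
Targets with no active source: positions 1 2 3 4 5 7 8 14 stay [-ATR].
[+ATR] positions on the surface: 10 12 13 16.

no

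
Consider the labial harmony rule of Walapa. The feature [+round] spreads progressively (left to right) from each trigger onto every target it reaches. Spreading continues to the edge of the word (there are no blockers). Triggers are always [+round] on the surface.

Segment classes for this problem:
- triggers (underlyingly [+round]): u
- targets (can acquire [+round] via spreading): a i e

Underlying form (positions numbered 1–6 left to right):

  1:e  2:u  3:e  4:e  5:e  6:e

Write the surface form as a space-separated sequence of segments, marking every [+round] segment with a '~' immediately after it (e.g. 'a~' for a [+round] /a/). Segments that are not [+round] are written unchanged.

From /u/ at 2 rightward: 3 /e/ → [+round]; 4 /e/ → [+round]; 5 /e/ → [+round]; 6 /e/ → [+round]; word edge.
Target with no active source: position 1 stays [-round].
[+round] positions on the surface: 2 3 4 5 6.

e u~ e~ e~ e~ e~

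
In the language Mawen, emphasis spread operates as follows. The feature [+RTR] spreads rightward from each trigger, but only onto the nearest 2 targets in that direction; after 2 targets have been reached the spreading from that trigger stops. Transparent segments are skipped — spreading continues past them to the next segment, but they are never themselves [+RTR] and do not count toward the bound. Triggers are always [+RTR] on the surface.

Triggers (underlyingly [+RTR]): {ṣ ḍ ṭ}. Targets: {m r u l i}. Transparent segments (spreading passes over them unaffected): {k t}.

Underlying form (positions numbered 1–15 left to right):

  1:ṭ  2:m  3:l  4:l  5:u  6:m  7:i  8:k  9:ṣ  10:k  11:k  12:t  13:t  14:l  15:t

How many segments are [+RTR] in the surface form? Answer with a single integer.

5

From /ṭ/ at 1 rightward: 2 /m/ → [+RTR]; 3 /l/ → [+RTR]; bound reached.
From /ṣ/ at 9 rightward: 10 /k/ transparent; 11 /k/ transparent; 12 /t/ transparent; 13 /t/ transparent; 14 /l/ → [+RTR]; 15 /t/ transparent; word edge.
Targets with no active source: positions 4 5 6 7 stay [-emphatic].
[+RTR] positions on the surface: 1 2 3 9 14.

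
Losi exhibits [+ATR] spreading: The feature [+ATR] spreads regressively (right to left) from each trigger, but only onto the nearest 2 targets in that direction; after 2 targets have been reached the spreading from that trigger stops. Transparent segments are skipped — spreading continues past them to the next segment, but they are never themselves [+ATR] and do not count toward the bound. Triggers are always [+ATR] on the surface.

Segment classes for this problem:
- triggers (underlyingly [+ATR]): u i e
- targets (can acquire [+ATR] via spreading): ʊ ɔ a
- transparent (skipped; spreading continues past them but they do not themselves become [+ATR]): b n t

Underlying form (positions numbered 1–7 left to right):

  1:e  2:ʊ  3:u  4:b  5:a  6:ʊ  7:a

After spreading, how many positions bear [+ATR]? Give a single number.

3

From /e/ at 1 leftward: word edge.
From /u/ at 3 leftward: 2 /ʊ/ → [+ATR]; 1 /e/ is itself a trigger — this domain ends here.
Targets with no active source: positions 5 6 7 stay [-ATR].
[+ATR] positions on the surface: 1 2 3.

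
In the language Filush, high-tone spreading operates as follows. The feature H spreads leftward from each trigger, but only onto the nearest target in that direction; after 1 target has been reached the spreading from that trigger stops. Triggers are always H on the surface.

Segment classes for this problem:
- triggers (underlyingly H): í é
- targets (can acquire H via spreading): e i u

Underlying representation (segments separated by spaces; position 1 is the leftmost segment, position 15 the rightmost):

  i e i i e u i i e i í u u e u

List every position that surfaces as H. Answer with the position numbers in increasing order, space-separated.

From /í/ at 11 leftward: 10 /i/ → H; bound reached.
Targets with no active source: positions 1 2 3 4 5 6 7 8 9 12 13 14 15 stay [-high tone].

10 11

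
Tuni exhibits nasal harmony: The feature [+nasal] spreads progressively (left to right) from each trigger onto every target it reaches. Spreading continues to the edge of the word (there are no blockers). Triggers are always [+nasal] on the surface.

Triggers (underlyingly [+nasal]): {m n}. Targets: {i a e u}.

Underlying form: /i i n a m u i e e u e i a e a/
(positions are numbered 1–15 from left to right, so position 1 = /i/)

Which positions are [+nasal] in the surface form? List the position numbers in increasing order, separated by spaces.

From /n/ at 3 rightward: 4 /a/ → [+nasal]; 5 /m/ is itself a trigger — this domain ends here.
From /m/ at 5 rightward: 6 /u/ → [+nasal]; 7 /i/ → [+nasal]; 8 /e/ → [+nasal]; 9 /e/ → [+nasal]; 10 /u/ → [+nasal]; 11 /e/ → [+nasal]; 12 /i/ → [+nasal]; 13 /a/ → [+nasal]; 14 /e/ → [+nasal]; 15 /a/ → [+nasal]; word edge.
Targets with no active source: positions 1 2 stay [-nasal].

3 4 5 6 7 8 9 10 11 12 13 14 15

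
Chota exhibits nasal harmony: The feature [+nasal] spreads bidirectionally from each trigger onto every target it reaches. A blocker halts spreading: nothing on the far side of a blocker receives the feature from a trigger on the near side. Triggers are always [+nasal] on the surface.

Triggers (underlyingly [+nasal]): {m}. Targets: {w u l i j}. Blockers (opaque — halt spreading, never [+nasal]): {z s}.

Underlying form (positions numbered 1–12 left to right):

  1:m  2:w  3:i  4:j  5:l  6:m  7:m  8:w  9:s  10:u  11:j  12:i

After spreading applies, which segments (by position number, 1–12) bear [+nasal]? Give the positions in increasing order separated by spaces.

From /m/ at 1 rightward: 2 /w/ → [+nasal]; 3 /i/ → [+nasal]; 4 /j/ → [+nasal]; 5 /l/ → [+nasal]; 6 /m/ is itself a trigger — this domain ends here.
From /m/ at 1 leftward: word edge.
From /m/ at 6 rightward: 7 /m/ is itself a trigger — this domain ends here.
From /m/ at 6 leftward: 5 /l/ → [+nasal]; 4 /j/ → [+nasal]; 3 /i/ → [+nasal]; 2 /w/ → [+nasal]; 1 /m/ is itself a trigger — this domain ends here.
From /m/ at 7 rightward: 8 /w/ → [+nasal]; 9 /s/ blocks.
From /m/ at 7 leftward: 6 /m/ is itself a trigger — this domain ends here.
Targets with no active source: positions 10 11 12 stay [-nasal].

1 2 3 4 5 6 7 8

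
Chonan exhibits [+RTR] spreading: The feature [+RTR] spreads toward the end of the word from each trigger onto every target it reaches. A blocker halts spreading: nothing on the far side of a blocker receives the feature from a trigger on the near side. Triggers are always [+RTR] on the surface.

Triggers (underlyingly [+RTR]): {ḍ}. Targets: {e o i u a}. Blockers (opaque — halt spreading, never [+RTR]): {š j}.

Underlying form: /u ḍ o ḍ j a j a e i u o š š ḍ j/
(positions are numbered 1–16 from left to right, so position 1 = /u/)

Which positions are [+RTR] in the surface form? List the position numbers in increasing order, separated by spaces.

From /ḍ/ at 2 rightward: 3 /o/ → [+RTR]; 4 /ḍ/ is itself a trigger — this domain ends here.
From /ḍ/ at 4 rightward: 5 /j/ blocks.
From /ḍ/ at 15 rightward: 16 /j/ blocks.
Targets with no active source: positions 1 6 8 9 10 11 12 stay [-emphatic].

2 3 4 15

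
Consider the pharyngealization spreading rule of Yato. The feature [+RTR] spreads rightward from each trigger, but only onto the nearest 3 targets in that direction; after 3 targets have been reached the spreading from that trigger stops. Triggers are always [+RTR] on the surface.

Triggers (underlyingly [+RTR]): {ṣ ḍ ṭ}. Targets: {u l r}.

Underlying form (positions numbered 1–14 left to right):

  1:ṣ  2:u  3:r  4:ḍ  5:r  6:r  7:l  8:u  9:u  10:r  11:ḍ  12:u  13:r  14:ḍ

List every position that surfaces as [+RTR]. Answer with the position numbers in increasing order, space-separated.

1 2 3 4 5 6 7 11 12 13 14

From /ṣ/ at 1 rightward: 2 /u/ → [+RTR]; 3 /r/ → [+RTR]; 4 /ḍ/ is itself a trigger — this domain ends here.
From /ḍ/ at 4 rightward: 5 /r/ → [+RTR]; 6 /r/ → [+RTR]; 7 /l/ → [+RTR]; bound reached.
From /ḍ/ at 11 rightward: 12 /u/ → [+RTR]; 13 /r/ → [+RTR]; 14 /ḍ/ is itself a trigger — this domain ends here.
From /ḍ/ at 14 rightward: word edge.
Targets with no active source: positions 8 9 10 stay [-emphatic].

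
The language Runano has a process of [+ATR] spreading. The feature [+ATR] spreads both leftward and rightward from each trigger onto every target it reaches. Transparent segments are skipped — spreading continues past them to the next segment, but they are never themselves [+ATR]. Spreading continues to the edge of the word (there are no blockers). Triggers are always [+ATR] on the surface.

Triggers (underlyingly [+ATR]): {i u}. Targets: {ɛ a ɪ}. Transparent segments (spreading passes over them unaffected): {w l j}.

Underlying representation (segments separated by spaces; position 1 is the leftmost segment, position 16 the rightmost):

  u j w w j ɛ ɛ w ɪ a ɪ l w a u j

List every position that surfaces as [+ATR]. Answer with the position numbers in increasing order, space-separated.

1 6 7 9 10 11 14 15

From /u/ at 1 rightward: 2 /j/ transparent; 3 /w/ transparent; 4 /w/ transparent; 5 /j/ transparent; 6 /ɛ/ → [+ATR]; 7 /ɛ/ → [+ATR]; 8 /w/ transparent; 9 /ɪ/ → [+ATR]; 10 /a/ → [+ATR]; 11 /ɪ/ → [+ATR]; 12 /l/ transparent; 13 /w/ transparent; 14 /a/ → [+ATR]; 15 /u/ is itself a trigger — this domain ends here.
From /u/ at 1 leftward: word edge.
From /u/ at 15 rightward: 16 /j/ transparent; word edge.
From /u/ at 15 leftward: 14 /a/ → [+ATR]; 13 /w/ transparent; 12 /l/ transparent; 11 /ɪ/ → [+ATR]; 10 /a/ → [+ATR]; 9 /ɪ/ → [+ATR]; 8 /w/ transparent; 7 /ɛ/ → [+ATR]; 6 /ɛ/ → [+ATR]; 5 /j/ transparent; 4 /w/ transparent; 3 /w/ transparent; 2 /j/ transparent; 1 /u/ is itself a trigger — this domain ends here.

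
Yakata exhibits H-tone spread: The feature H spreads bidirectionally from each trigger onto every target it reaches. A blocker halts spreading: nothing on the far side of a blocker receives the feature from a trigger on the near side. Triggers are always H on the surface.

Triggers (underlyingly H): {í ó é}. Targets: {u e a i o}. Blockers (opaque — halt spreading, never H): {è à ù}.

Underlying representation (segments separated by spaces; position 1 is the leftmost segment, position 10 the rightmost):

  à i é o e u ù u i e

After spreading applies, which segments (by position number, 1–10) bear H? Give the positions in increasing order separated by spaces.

2 3 4 5 6

From /é/ at 3 rightward: 4 /o/ → H; 5 /e/ → H; 6 /u/ → H; 7 /ù/ blocks.
From /é/ at 3 leftward: 2 /i/ → H; 1 /à/ blocks.
Targets with no active source: positions 8 9 10 stay [-high tone].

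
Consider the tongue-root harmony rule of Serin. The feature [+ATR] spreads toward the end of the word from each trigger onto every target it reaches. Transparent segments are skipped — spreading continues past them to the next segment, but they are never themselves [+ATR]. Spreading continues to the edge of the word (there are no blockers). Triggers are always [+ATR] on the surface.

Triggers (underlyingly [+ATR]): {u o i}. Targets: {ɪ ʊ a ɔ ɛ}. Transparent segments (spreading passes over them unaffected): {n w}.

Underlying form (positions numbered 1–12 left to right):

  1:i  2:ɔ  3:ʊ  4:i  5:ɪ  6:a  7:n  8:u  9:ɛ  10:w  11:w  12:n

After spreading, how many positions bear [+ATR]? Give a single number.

8

From /i/ at 1 rightward: 2 /ɔ/ → [+ATR]; 3 /ʊ/ → [+ATR]; 4 /i/ is itself a trigger — this domain ends here.
From /i/ at 4 rightward: 5 /ɪ/ → [+ATR]; 6 /a/ → [+ATR]; 7 /n/ transparent; 8 /u/ is itself a trigger — this domain ends here.
From /u/ at 8 rightward: 9 /ɛ/ → [+ATR]; 10 /w/ transparent; 11 /w/ transparent; 12 /n/ transparent; word edge.
[+ATR] positions on the surface: 1 2 3 4 5 6 8 9.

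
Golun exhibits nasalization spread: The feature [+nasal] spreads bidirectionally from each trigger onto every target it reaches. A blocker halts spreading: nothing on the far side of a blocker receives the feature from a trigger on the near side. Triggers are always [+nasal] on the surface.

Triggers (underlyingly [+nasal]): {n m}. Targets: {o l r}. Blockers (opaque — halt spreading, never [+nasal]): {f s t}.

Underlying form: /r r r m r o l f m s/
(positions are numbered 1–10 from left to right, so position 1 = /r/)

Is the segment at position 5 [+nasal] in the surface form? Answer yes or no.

yes

From /m/ at 4 rightward: 5 /r/ → [+nasal]; 6 /o/ → [+nasal]; 7 /l/ → [+nasal]; 8 /f/ blocks.
From /m/ at 4 leftward: 3 /r/ → [+nasal]; 2 /r/ → [+nasal]; 1 /r/ → [+nasal]; word edge.
From /m/ at 9 rightward: 10 /s/ blocks.
From /m/ at 9 leftward: 8 /f/ blocks.
[+nasal] positions on the surface: 1 2 3 4 5 6 7 9.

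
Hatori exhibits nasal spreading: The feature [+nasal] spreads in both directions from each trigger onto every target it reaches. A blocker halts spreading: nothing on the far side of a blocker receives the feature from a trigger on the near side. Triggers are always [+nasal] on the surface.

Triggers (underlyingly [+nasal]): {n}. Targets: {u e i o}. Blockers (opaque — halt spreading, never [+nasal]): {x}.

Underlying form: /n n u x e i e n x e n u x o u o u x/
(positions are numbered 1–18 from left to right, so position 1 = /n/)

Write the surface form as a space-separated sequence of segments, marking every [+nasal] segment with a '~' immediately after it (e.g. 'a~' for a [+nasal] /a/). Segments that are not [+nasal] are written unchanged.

n~ n~ u~ x e~ i~ e~ n~ x e~ n~ u~ x o u o u x

From /n/ at 1 rightward: 2 /n/ is itself a trigger — this domain ends here.
From /n/ at 1 leftward: word edge.
From /n/ at 2 rightward: 3 /u/ → [+nasal]; 4 /x/ blocks.
From /n/ at 2 leftward: 1 /n/ is itself a trigger — this domain ends here.
From /n/ at 8 rightward: 9 /x/ blocks.
From /n/ at 8 leftward: 7 /e/ → [+nasal]; 6 /i/ → [+nasal]; 5 /e/ → [+nasal]; 4 /x/ blocks.
From /n/ at 11 rightward: 12 /u/ → [+nasal]; 13 /x/ blocks.
From /n/ at 11 leftward: 10 /e/ → [+nasal]; 9 /x/ blocks.
Targets with no active source: positions 14 15 16 17 stay [-nasal].
[+nasal] positions on the surface: 1 2 3 5 6 7 8 10 11 12.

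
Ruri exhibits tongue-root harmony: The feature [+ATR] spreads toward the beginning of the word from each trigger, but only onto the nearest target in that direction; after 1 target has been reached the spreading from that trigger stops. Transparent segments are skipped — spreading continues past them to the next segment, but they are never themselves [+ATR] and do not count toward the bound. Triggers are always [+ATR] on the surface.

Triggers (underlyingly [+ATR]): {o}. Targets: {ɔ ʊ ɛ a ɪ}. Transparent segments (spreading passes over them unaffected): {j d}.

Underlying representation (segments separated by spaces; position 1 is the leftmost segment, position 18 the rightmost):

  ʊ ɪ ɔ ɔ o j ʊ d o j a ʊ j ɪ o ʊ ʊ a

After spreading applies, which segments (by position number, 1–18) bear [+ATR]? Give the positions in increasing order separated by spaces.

4 5 7 9 14 15

From /o/ at 5 leftward: 4 /ɔ/ → [+ATR]; bound reached.
From /o/ at 9 leftward: 8 /d/ transparent; 7 /ʊ/ → [+ATR]; bound reached.
From /o/ at 15 leftward: 14 /ɪ/ → [+ATR]; bound reached.
Targets with no active source: positions 1 2 3 11 12 16 17 18 stay [-ATR].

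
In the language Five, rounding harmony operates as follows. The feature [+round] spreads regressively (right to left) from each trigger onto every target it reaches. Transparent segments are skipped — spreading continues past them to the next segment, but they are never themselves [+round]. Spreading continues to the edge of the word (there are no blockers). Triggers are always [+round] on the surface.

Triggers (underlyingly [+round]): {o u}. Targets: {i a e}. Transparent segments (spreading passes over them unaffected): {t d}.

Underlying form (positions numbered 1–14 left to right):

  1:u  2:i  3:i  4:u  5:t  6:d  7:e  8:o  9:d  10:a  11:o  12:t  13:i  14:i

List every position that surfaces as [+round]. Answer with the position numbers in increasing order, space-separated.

1 2 3 4 7 8 10 11

From /u/ at 1 leftward: word edge.
From /u/ at 4 leftward: 3 /i/ → [+round]; 2 /i/ → [+round]; 1 /u/ is itself a trigger — this domain ends here.
From /o/ at 8 leftward: 7 /e/ → [+round]; 6 /d/ transparent; 5 /t/ transparent; 4 /u/ is itself a trigger — this domain ends here.
From /o/ at 11 leftward: 10 /a/ → [+round]; 9 /d/ transparent; 8 /o/ is itself a trigger — this domain ends here.
Targets with no active source: positions 13 14 stay [-round].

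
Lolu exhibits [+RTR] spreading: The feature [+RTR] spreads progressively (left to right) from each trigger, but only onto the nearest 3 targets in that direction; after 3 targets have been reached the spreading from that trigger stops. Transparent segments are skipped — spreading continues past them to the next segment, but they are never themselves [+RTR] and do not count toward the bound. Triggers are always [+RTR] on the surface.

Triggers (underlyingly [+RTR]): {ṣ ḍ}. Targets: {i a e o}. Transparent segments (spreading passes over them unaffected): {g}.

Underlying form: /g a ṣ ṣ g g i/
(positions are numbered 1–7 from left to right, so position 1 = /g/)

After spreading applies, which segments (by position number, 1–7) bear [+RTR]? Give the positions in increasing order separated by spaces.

3 4 7

From /ṣ/ at 3 rightward: 4 /ṣ/ is itself a trigger — this domain ends here.
From /ṣ/ at 4 rightward: 5 /g/ transparent; 6 /g/ transparent; 7 /i/ → [+RTR]; word edge.
Target with no active source: position 2 stays [-emphatic].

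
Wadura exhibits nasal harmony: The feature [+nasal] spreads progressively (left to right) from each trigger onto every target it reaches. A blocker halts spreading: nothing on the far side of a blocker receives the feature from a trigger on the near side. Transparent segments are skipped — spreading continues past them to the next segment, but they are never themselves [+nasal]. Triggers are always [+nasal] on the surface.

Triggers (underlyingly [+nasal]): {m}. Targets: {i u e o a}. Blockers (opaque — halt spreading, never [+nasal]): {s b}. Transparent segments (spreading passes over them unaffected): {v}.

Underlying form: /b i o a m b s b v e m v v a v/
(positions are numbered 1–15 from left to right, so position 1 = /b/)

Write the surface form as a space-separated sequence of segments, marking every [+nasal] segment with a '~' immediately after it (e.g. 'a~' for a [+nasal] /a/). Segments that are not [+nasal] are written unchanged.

From /m/ at 5 rightward: 6 /b/ blocks.
From /m/ at 11 rightward: 12 /v/ transparent; 13 /v/ transparent; 14 /a/ → [+nasal]; 15 /v/ transparent; word edge.
Targets with no active source: positions 2 3 4 10 stay [-nasal].
[+nasal] positions on the surface: 5 11 14.

b i o a m~ b s b v e m~ v v a~ v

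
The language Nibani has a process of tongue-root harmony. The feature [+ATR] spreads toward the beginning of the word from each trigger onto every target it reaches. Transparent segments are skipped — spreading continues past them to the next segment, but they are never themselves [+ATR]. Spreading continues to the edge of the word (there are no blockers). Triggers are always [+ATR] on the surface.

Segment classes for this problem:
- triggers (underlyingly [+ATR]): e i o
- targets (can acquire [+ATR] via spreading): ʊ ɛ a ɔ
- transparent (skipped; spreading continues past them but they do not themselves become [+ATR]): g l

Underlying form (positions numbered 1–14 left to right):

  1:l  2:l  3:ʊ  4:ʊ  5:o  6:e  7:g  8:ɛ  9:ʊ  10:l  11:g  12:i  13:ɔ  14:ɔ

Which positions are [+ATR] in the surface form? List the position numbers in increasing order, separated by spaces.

3 4 5 6 8 9 12

From /o/ at 5 leftward: 4 /ʊ/ → [+ATR]; 3 /ʊ/ → [+ATR]; 2 /l/ transparent; 1 /l/ transparent; word edge.
From /e/ at 6 leftward: 5 /o/ is itself a trigger — this domain ends here.
From /i/ at 12 leftward: 11 /g/ transparent; 10 /l/ transparent; 9 /ʊ/ → [+ATR]; 8 /ɛ/ → [+ATR]; 7 /g/ transparent; 6 /e/ is itself a trigger — this domain ends here.
Targets with no active source: positions 13 14 stay [-ATR].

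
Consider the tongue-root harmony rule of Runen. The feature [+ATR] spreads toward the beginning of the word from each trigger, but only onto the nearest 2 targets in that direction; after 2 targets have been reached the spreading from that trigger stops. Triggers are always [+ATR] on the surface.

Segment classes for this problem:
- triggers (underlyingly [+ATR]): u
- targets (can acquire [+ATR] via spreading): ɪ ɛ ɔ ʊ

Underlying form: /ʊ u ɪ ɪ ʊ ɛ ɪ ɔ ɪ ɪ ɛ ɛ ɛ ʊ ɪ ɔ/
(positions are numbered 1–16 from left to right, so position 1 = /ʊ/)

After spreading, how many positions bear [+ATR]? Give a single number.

From /u/ at 2 leftward: 1 /ʊ/ → [+ATR]; word edge.
Targets with no active source: positions 3 4 5 6 7 8 9 10 11 12 13 14 15 16 stay [-ATR].
[+ATR] positions on the surface: 1 2.

2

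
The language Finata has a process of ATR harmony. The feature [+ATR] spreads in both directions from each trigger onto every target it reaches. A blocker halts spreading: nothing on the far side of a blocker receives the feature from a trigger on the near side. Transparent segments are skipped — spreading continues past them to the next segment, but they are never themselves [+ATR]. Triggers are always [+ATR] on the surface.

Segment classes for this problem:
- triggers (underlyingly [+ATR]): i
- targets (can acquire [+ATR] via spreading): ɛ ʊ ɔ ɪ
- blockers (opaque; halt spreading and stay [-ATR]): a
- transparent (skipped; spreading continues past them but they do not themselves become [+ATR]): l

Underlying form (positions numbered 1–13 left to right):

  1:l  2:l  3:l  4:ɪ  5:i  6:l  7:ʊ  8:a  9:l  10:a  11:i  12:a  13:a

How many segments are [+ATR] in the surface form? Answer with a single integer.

From /i/ at 5 rightward: 6 /l/ transparent; 7 /ʊ/ → [+ATR]; 8 /a/ blocks.
From /i/ at 5 leftward: 4 /ɪ/ → [+ATR]; 3 /l/ transparent; 2 /l/ transparent; 1 /l/ transparent; word edge.
From /i/ at 11 rightward: 12 /a/ blocks.
From /i/ at 11 leftward: 10 /a/ blocks.
[+ATR] positions on the surface: 4 5 7 11.

4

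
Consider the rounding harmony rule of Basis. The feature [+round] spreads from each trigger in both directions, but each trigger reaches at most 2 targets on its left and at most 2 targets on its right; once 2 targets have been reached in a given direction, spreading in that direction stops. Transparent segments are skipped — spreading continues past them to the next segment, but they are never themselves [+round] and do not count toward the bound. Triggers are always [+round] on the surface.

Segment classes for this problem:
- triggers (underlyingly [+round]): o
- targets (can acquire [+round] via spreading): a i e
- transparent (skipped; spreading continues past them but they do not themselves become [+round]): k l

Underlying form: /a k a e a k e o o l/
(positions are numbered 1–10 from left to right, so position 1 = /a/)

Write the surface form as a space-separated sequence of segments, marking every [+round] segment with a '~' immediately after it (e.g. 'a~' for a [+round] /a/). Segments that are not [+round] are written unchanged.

From /o/ at 8 rightward: 9 /o/ is itself a trigger — this domain ends here.
From /o/ at 8 leftward: 7 /e/ → [+round]; 6 /k/ transparent; 5 /a/ → [+round]; bound reached.
From /o/ at 9 rightward: 10 /l/ transparent; word edge.
From /o/ at 9 leftward: 8 /o/ is itself a trigger — this domain ends here.
Targets with no active source: positions 1 3 4 stay [-round].
[+round] positions on the surface: 5 7 8 9.

a k a e a~ k e~ o~ o~ l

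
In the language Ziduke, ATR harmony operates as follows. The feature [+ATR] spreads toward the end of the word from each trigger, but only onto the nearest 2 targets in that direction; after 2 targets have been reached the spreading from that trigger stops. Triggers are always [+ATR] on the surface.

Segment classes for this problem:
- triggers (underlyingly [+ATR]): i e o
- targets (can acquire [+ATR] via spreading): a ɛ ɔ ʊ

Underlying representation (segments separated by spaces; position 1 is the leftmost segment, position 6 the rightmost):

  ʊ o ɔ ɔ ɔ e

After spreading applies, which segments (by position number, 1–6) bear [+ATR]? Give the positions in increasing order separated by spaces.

From /o/ at 2 rightward: 3 /ɔ/ → [+ATR]; 4 /ɔ/ → [+ATR]; bound reached.
From /e/ at 6 rightward: word edge.
Targets with no active source: positions 1 5 stay [-ATR].

2 3 4 6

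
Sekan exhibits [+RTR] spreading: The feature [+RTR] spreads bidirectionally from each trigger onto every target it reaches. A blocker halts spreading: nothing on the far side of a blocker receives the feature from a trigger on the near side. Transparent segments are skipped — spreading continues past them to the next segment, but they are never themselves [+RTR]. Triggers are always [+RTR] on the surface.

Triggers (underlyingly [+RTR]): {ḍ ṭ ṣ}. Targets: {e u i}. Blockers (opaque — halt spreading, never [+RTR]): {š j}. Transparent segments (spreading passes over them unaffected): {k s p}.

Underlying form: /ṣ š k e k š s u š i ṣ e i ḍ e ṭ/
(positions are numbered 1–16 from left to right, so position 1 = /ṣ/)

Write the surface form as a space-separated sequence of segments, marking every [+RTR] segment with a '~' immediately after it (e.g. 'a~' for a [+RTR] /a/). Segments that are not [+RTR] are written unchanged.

From /ṣ/ at 1 rightward: 2 /š/ blocks.
From /ṣ/ at 1 leftward: word edge.
From /ṣ/ at 11 rightward: 12 /e/ → [+RTR]; 13 /i/ → [+RTR]; 14 /ḍ/ is itself a trigger — this domain ends here.
From /ṣ/ at 11 leftward: 10 /i/ → [+RTR]; 9 /š/ blocks.
From /ḍ/ at 14 rightward: 15 /e/ → [+RTR]; 16 /ṭ/ is itself a trigger — this domain ends here.
From /ḍ/ at 14 leftward: 13 /i/ → [+RTR]; 12 /e/ → [+RTR]; 11 /ṣ/ is itself a trigger — this domain ends here.
From /ṭ/ at 16 rightward: word edge.
From /ṭ/ at 16 leftward: 15 /e/ → [+RTR]; 14 /ḍ/ is itself a trigger — this domain ends here.
Targets with no active source: positions 4 8 stay [-emphatic].
[+RTR] positions on the surface: 1 10 11 12 13 14 15 16.

ṣ~ š k e k š s u š i~ ṣ~ e~ i~ ḍ~ e~ ṭ~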